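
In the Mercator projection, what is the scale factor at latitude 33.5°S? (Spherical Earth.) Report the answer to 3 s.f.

Mercator is conformal, so the point scale is isotropic: h = k = sec φ = 1/cos φ.
k = 1/cos 33.5° = 1/0.8339 = 1.199.

1.20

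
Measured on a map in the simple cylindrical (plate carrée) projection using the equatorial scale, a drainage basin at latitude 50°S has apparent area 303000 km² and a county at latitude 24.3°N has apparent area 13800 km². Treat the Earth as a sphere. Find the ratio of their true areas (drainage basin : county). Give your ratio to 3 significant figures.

15.5

On the plate carrée, areal scale = h·k = 1 × sec φ, so true area = apparent × cos φ.
True area of drainage basin: 303000 × cos(50°) = 303000 × 0.6428 = 194800 km².
True area of county: 13800 × cos(24.3°) = 13800 × 0.9114 = 12580 km².
Ratio = 194800 / 12580 ≈ 15.5.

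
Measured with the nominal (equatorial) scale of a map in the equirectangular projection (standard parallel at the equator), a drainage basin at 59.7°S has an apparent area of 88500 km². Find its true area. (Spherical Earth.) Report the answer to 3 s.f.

44700 km²

Plate carrée maps x = Rλ, y = Rφ. The meridian scale is h = 1 and the parallel scale is k = 1/cos φ = sec φ.
Areal scale = h·k = 1 × sec φ; at 59.7°, h = 1.000, k = 1.982, so h·k = 1.982.
True area = apparent / (areal scale) = 88500 / 1.982 ≈ 44700 km².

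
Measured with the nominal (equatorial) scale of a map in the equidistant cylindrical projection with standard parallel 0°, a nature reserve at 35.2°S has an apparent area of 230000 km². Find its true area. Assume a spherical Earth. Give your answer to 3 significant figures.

188000 km²

For the equirectangular projection with φ₀ = 0 (plate carrée), h = 1 along meridians and k = sec φ along parallels.
Areal scale = h·k = 1 × sec φ; at 35.2°, h = 1.000, k = 1.224, so h·k = 1.224.
True area = apparent / (areal scale) = 230000 / 1.224 ≈ 188000 km².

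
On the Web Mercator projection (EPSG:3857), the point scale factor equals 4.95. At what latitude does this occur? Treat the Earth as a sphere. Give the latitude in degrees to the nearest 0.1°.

78.3°

Mercator scale is k = sec φ = 1/cos φ.
1/cos φ = 4.95  ⇒  cos φ = 0.2020  ⇒  φ = arccos(0.2020) ≈ 78.3°.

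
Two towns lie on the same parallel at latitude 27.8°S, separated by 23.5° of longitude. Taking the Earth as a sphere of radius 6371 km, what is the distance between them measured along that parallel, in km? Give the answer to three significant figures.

2310 km

Arc length along a parallel = R cos φ · Δλ (with Δλ in radians).
= 6371 × cos 27.8° × (23.5° × π/180) = 6371 × 0.8846 × 0.4102 ≈ 2310 km.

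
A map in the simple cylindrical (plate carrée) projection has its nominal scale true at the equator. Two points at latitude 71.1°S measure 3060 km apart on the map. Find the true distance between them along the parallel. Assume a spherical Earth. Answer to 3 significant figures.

991 km

For the equirectangular projection with φ₀ = 0 (plate carrée), h = 1 along meridians and k = sec φ along parallels.
Along the parallel at 71.1°, map distances are exaggerated by k = sec 71.1° = 3.087.
True distance = 3060 / 3.087 = 3060 × cos 71.1° ≈ 991 km.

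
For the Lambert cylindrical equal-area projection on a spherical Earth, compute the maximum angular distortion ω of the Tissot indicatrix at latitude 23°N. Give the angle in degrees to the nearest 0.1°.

The Lambert cylindrical equal-area projection is the cylindrical equal-area projection with its standard parallel at the equator (φ₀ = 0). For cylindrical equal-area with standard parallel φ₀, h = cos φ / cos φ₀ and k = cos φ₀ / cos φ, so h·k = 1.
At 23°: h = 0.9205, k = 1.086; principal scales a = 1.086, b = 0.9205.
sin(ω/2) = (a − b)/(a + b) = 0.1659/2.007 = 0.08264, so ω = 2 arcsin(0.08264) ≈ 9.5°.

9.5°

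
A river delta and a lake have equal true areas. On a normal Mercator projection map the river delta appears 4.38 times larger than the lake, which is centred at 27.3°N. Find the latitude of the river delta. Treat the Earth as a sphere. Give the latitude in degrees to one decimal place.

On Mercator, (apparent₁)/(apparent₂) = sec²φ₁ / sec²φ₂ when true areas are equal.
cos²φ₂ / cos²φ₁ = 4.38  ⇒  cos φ₁ = cos 27.3° / √4.38 = 0.8886/2.093 = 0.4246.
φ₁ = arccos(0.4246) ≈ 64.9°.

64.9°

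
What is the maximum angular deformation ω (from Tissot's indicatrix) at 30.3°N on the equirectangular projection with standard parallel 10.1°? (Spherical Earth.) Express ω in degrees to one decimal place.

In the equirectangular projection with standard parallel φ₀ = 10.1° (x = Rλ cos φ₀, y = Rφ), meridians are true-scale (h = 1) and the parallel scale is k = cos φ₀ / cos φ.
At 30.3°: h = 1.000, k = 1.140; principal scales a = 1.140, b = 1.000.
sin(ω/2) = (a − b)/(a + b) = 0.1403/2.140 = 0.06554, so ω = 2 arcsin(0.06554) ≈ 7.5°.

7.5°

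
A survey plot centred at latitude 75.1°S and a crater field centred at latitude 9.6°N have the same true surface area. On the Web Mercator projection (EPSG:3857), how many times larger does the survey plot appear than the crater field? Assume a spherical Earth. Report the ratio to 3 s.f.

Mercator is conformal with k = sec φ, so areal scale = k² = sec²φ.
At 75.1°: sec²(75.1°) = 1/0.2571² = 15.12.
At 9.6°: sec²(9.6°) = 1/0.9860² = 1.029.
Ratio = 15.12/1.029 = cos²(9.6°)/cos²(75.1°) ≈ 14.7.

14.7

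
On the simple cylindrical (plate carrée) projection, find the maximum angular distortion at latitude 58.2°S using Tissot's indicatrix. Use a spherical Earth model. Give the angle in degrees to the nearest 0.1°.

36.1°

Plate carrée maps x = Rλ, y = Rφ. The meridian scale is h = 1 and the parallel scale is k = 1/cos φ = sec φ.
At 58.2°: h = 1.000, k = 1.898; principal scales a = 1.898, b = 1.000.
sin(ω/2) = (a − b)/(a + b) = 0.8977/2.898 = 0.3098, so ω = 2 arcsin(0.3098) ≈ 36.1°.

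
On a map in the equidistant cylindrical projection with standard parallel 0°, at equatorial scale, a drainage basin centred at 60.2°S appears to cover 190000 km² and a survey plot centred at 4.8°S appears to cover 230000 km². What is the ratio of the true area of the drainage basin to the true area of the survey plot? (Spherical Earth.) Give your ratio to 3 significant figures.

Plate carrée has h = 1 and k = sec φ, giving areal scale sec φ; true area = (apparent area) · cos φ.
True area of drainage basin: 190000 × cos(60.2°) = 190000 × 0.4970 = 94430 km².
True area of survey plot: 230000 × cos(4.8°) = 230000 × 0.9965 = 229200 km².
Ratio = 94430 / 229200 ≈ 0.412.

0.412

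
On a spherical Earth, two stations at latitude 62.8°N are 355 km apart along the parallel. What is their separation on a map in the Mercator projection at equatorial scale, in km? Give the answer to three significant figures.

777 km

Mercator is conformal, so the point scale is isotropic: h = k = sec φ = 1/cos φ.
Along the parallel, k = sec 62.8° = 1/0.4571 = 2.188.
Map distance = 355 × 2.188 ≈ 777 km.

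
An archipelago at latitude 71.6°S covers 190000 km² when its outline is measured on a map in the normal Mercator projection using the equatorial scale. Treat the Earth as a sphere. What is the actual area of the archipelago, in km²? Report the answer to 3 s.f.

The Mercator projection is conformal; its linear scale factor is the same in every direction and equals sec φ = 1/cos φ.
Areal scale = k² = sec²φ = 1/cos²(71.6°) = 1/0.3156² = 10.04.
True area = apparent / (areal scale) = 190000 / 10.04 ≈ 18900 km².

18900 km²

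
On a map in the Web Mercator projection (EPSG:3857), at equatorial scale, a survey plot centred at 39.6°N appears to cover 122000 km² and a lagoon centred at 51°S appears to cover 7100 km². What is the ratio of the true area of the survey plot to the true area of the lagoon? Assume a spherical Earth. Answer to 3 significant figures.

On Mercator the areal scale is sec²φ, so true area = apparent × cos²φ.
True area of survey plot: 122000 × cos²(39.6°) = 122000 × 0.5937 = 72430 km².
True area of lagoon: 7100 × cos²(51°) = 7100 × 0.3960 = 2812 km².
Ratio = 72430 / 2812 ≈ 25.8.

25.8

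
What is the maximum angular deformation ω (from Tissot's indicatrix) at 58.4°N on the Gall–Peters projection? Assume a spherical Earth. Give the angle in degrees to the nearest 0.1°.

33.8°

The Gall–Peters projection is cylindrical equal-area with φ₀ = 45°. A cylindrical equal-area projection with standard parallel φ₀ has meridian scale h = cos φ / cos φ₀ and parallel scale k = cos φ₀ / cos φ (so areas are preserved, h·k = 1).
At 58.4°: h = 0.7410, k = 1.349; principal scales a = 1.349, b = 0.7410.
sin(ω/2) = (a − b)/(a + b) = 0.6084/2.091 = 0.2911, so ω = 2 arcsin(0.2911) ≈ 33.8°.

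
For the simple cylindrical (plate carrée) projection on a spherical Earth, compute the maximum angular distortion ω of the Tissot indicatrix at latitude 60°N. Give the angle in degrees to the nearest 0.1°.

38.9°

For the equirectangular projection with φ₀ = 0 (plate carrée), h = 1 along meridians and k = sec φ along parallels.
At 60°: h = 1.000, k = 2.000; principal scales a = 2.000, b = 1.000.
sin(ω/2) = (a − b)/(a + b) = 1.0000/3.000 = 0.3333, so ω = 2 arcsin(0.3333) ≈ 38.9°.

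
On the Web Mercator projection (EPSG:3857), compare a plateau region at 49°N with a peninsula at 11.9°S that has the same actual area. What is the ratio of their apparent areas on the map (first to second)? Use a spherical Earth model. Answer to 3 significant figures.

Mercator areal scale is sec²φ.
At 49°: sec²(49°) = 1/0.6561² = 2.323.
At 11.9°: sec²(11.9°) = 1/0.9785² = 1.044.
Ratio = 2.323/1.044 = cos²(11.9°)/cos²(49°) ≈ 2.22.

2.22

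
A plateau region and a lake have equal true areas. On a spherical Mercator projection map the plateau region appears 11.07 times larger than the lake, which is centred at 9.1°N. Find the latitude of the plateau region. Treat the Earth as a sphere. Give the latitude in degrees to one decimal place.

72.7°

On Mercator, (apparent₁)/(apparent₂) = sec²φ₁ / sec²φ₂ when true areas are equal.
cos²φ₂ / cos²φ₁ = 11.07  ⇒  cos φ₁ = cos 9.1° / √11.07 = 0.9874/3.327 = 0.2968.
φ₁ = arccos(0.2968) ≈ 72.7°.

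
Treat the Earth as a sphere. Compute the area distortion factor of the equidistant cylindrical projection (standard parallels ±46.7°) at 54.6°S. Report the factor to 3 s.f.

The equidistant cylindrical projection with φ₀ = 46.7° has h = 1 (meridians true) and k = cos φ₀ / cos φ along parallels.
Areal scale = h·k = 1 × cos φ₀ / cos φ; at 54.6°, h = 1.000, k = 1.184, so h·k = 1.184.

1.18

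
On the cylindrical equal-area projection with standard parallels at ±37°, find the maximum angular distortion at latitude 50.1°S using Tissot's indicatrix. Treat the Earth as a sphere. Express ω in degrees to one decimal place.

24.9°

For cylindrical equal-area with standard parallel φ₀, h = cos φ / cos φ₀ and k = cos φ₀ / cos φ, so h·k = 1.
At 50.1°: h = 0.8032, k = 1.245; principal scales a = 1.245, b = 0.8032.
sin(ω/2) = (a − b)/(a + b) = 0.4419/2.048 = 0.2157, so ω = 2 arcsin(0.2157) ≈ 24.9°.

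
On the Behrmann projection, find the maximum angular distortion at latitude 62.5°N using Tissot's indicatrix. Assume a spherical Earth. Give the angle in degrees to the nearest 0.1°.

67.7°

The Behrmann projection is cylindrical equal-area with φ₀ = 30°. A cylindrical equal-area projection with standard parallel φ₀ has meridian scale h = cos φ / cos φ₀ and parallel scale k = cos φ₀ / cos φ (so areas are preserved, h·k = 1).
At 62.5°: h = 0.5332, k = 1.876; principal scales a = 1.876, b = 0.5332.
sin(ω/2) = (a − b)/(a + b) = 1.342/2.409 = 0.5573, so ω = 2 arcsin(0.5573) ≈ 67.7°.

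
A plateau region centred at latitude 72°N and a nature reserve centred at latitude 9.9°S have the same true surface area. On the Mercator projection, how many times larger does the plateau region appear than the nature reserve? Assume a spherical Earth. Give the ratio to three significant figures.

10.2

Mercator is conformal with k = sec φ, so areal scale = k² = sec²φ.
At 72°: sec²(72°) = 1/0.3090² = 10.47.
At 9.9°: sec²(9.9°) = 1/0.9851² = 1.030.
Ratio = 10.47/1.030 = cos²(9.9°)/cos²(72°) ≈ 10.2.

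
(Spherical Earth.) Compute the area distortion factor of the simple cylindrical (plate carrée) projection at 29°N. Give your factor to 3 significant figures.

1.14

Plate carrée maps x = Rλ, y = Rφ. The meridian scale is h = 1 and the parallel scale is k = 1/cos φ = sec φ.
Areal scale = h·k = 1 × sec φ; at 29°, h = 1.000, k = 1.143, so h·k = 1.143.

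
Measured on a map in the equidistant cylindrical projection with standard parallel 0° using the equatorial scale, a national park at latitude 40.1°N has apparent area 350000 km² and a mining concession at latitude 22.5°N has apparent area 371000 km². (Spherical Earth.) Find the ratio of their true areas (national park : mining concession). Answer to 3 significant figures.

Plate carrée has h = 1 and k = sec φ, giving areal scale sec φ; true area = (apparent area) · cos φ.
True area of national park: 350000 × cos(40.1°) = 350000 × 0.7649 = 267700 km².
True area of mining concession: 371000 × cos(22.5°) = 371000 × 0.9239 = 342800 km².
Ratio = 267700 / 342800 ≈ 0.781.

0.781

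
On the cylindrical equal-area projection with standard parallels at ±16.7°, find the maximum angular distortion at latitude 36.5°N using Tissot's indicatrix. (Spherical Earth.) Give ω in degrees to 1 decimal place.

A cylindrical equal-area projection with standard parallel φ₀ has meridian scale h = cos φ / cos φ₀ and parallel scale k = cos φ₀ / cos φ (so areas are preserved, h·k = 1).
At 36.5°: h = 0.8393, k = 1.192; principal scales a = 1.192, b = 0.8393.
sin(ω/2) = (a − b)/(a + b) = 0.3523/2.031 = 0.1735, so ω = 2 arcsin(0.1735) ≈ 20.0°.

20.0°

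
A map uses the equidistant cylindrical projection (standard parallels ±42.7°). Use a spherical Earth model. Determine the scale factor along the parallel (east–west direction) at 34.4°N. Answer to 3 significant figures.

0.891

With standard parallel φ₀ = 42.7°, the equirectangular projection gives x = Rλ cos φ₀, y = Rφ, so h = 1 and k = cos 42.7° / cos φ.
k = cos 42.7° / cos 34.4° = 0.7349/0.8251 = 0.8907.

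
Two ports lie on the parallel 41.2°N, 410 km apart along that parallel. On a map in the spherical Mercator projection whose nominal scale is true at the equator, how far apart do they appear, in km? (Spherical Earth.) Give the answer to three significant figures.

545 km

For Mercator, h = k = sec φ (a conformal cylindrical projection has a single point scale, 1/cos φ).
Along the parallel, k = sec 41.2° = 1/0.7524 = 1.329.
Map distance = 410 × 1.329 ≈ 545 km.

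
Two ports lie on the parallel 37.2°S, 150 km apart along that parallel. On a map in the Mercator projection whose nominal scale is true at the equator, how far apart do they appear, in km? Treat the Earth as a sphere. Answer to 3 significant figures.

For Mercator, h = k = sec φ (a conformal cylindrical projection has a single point scale, 1/cos φ).
Along the parallel, k = sec 37.2° = 1/0.7965 = 1.255.
Map distance = 150 × 1.255 ≈ 188 km.

188 km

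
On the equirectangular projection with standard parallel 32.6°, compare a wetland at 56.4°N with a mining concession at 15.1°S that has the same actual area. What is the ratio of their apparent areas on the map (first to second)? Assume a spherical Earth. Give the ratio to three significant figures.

With standard parallel φ₀ = 32.6°, the equirectangular projection gives x = Rλ cos φ₀, y = Rφ, so h = 1 and k = cos 32.6° / cos φ.
Areal scale at 56.4°: h·k = 1.000 × 1.522 = 1.522.
Areal scale at 15.1°: h·k = 1.000 × 0.8726 = 0.8726.
Ratio = 1.522/0.8726 ≈ 1.74.

1.74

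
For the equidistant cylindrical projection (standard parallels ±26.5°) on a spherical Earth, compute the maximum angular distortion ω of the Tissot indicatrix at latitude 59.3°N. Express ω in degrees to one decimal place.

The equidistant cylindrical projection with φ₀ = 26.5° has h = 1 (meridians true) and k = cos φ₀ / cos φ along parallels.
At 59.3°: h = 1.000, k = 1.753; principal scales a = 1.753, b = 1.000.
sin(ω/2) = (a − b)/(a + b) = 0.7529/2.753 = 0.2735, so ω = 2 arcsin(0.2735) ≈ 31.7°.

31.7°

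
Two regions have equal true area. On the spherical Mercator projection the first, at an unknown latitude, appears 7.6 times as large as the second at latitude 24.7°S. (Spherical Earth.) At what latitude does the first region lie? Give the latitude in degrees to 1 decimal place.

On Mercator, (apparent₁)/(apparent₂) = sec²φ₁ / sec²φ₂ when true areas are equal.
cos²φ₂ / cos²φ₁ = 7.6  ⇒  cos φ₁ = cos 24.7° / √7.6 = 0.9085/2.757 = 0.3296.
φ₁ = arccos(0.3296) ≈ 70.8°.

70.8°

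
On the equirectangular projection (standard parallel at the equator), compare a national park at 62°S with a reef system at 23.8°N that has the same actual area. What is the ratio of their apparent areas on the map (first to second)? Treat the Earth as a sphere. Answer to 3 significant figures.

1.95

Plate carrée maps x = Rλ, y = Rφ. The meridian scale is h = 1 and the parallel scale is k = 1/cos φ = sec φ.
Areal scale at 62°: h·k = 1.000 × 2.130 = 2.130.
Areal scale at 23.8°: h·k = 1.000 × 1.093 = 1.093.
Ratio = 2.130/1.093 ≈ 1.95.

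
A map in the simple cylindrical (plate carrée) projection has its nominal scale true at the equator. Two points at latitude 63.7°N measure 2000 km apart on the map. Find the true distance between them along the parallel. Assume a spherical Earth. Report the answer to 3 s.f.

886 km

In the plate carrée (x = Rλ, y = Rφ), meridians are true-scale (h = 1) and parallels are stretched by k = sec φ.
Along the parallel at 63.7°, map distances are exaggerated by k = sec 63.7° = 2.257.
True distance = 2000 / 2.257 = 2000 × cos 63.7° ≈ 886 km.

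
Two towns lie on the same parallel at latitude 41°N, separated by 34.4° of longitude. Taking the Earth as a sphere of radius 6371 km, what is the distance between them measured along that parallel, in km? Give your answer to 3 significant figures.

Arc length along a parallel = R cos φ · Δλ (with Δλ in radians).
= 6371 × cos 41° × (34.4° × π/180) = 6371 × 0.7547 × 0.6004 ≈ 2890 km.

2890 km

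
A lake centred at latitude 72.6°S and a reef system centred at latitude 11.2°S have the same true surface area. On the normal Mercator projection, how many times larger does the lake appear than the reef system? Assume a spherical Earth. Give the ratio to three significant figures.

10.8

Mercator areal scale is sec²φ.
At 72.6°: sec²(72.6°) = 1/0.2990² = 11.18.
At 11.2°: sec²(11.2°) = 1/0.9810² = 1.039.
Ratio = 11.18/1.039 = cos²(11.2°)/cos²(72.6°) ≈ 10.8.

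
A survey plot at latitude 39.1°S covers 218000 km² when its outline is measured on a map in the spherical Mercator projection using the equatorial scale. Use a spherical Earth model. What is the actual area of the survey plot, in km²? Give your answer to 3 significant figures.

131000 km²

The Mercator projection is conformal; its linear scale factor is the same in every direction and equals sec φ = 1/cos φ.
Areal scale = k² = sec²φ = 1/cos²(39.1°) = 1/0.7760² = 1.660.
True area = apparent / (areal scale) = 218000 / 1.660 ≈ 131000 km².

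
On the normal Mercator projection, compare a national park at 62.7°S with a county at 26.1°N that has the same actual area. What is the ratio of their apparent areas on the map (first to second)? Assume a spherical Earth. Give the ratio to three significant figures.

3.83

Mercator areal scale is sec²φ.
At 62.7°: sec²(62.7°) = 1/0.4586² = 4.754.
At 26.1°: sec²(26.1°) = 1/0.8980² = 1.240.
Ratio = 4.754/1.240 = cos²(26.1°)/cos²(62.7°) ≈ 3.83.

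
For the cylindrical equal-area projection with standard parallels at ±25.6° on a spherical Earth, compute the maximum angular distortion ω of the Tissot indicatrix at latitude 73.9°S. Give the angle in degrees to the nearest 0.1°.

111.6°

For cylindrical equal-area with standard parallel φ₀, h = cos φ / cos φ₀ and k = cos φ₀ / cos φ, so h·k = 1.
At 73.9°: h = 0.3075, k = 3.252; principal scales a = 3.252, b = 0.3075.
sin(ω/2) = (a − b)/(a + b) = 2.945/3.560 = 0.8272, so ω = 2 arcsin(0.8272) ≈ 111.6°.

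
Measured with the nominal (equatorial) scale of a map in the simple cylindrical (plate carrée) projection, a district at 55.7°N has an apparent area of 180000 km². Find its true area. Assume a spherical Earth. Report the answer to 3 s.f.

For the equirectangular projection with φ₀ = 0 (plate carrée), h = 1 along meridians and k = sec φ along parallels.
Areal scale = h·k = 1 × sec φ; at 55.7°, h = 1.000, k = 1.775, so h·k = 1.775.
True area = apparent / (areal scale) = 180000 / 1.775 ≈ 101000 km².

101000 km²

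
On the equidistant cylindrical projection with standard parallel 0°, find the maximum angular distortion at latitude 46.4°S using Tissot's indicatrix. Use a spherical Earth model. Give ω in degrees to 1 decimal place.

21.2°

Plate carrée maps x = Rλ, y = Rφ. The meridian scale is h = 1 and the parallel scale is k = 1/cos φ = sec φ.
At 46.4°: h = 1.000, k = 1.450; principal scales a = 1.450, b = 1.000.
sin(ω/2) = (a − b)/(a + b) = 0.4501/2.450 = 0.1837, so ω = 2 arcsin(0.1837) ≈ 21.2°.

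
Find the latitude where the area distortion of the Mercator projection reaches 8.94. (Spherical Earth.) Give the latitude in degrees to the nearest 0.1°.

70.5°

Mercator areal scale is sec²φ.
sec²φ = 8.94  ⇒  cos²φ = 0.1119  ⇒  cos φ = 0.3345.
φ = arccos(0.3345) ≈ 70.5°.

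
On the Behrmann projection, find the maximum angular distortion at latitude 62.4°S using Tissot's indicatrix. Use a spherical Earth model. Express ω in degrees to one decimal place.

The Behrmann projection is cylindrical equal-area with φ₀ = 30°. Cylindrical equal-area (φ₀ = 30°): h = cos φ / cos 30° along meridians, k = cos 30° / cos φ along parallels; h·k = 1.
At 62.4°: h = 0.5350, k = 1.869; principal scales a = 1.869, b = 0.5350.
sin(ω/2) = (a − b)/(a + b) = 1.334/2.404 = 0.5550, so ω = 2 arcsin(0.5550) ≈ 67.4°.

67.4°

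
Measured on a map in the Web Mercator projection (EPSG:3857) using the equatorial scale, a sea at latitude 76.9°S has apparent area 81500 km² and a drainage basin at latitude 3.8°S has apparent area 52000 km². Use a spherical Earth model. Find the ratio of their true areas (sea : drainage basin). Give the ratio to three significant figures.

0.0809

Since Mercator area scale is 1/cos²φ, the true area equals the apparent area multiplied by cos²φ.
True area of sea: 81500 × cos²(76.9°) = 81500 × 0.05137 = 4187 km².
True area of drainage basin: 52000 × cos²(3.8°) = 52000 × 0.9956 = 51770 km².
Ratio = 4187 / 51770 ≈ 0.0809.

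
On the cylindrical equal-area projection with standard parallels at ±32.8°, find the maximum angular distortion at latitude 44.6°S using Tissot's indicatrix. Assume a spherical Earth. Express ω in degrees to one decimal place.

18.9°

Cylindrical equal-area (φ₀ = 32.8°): h = cos φ / cos 32.8° along meridians, k = cos 32.8° / cos φ along parallels; h·k = 1.
At 44.6°: h = 0.8471, k = 1.181; principal scales a = 1.181, b = 0.8471.
sin(ω/2) = (a − b)/(a + b) = 0.3334/2.028 = 0.1645, so ω = 2 arcsin(0.1645) ≈ 18.9°.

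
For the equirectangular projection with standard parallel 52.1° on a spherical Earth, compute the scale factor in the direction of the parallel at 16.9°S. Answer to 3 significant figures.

0.642

With standard parallel φ₀ = 52.1°, the equirectangular projection gives x = Rλ cos φ₀, y = Rφ, so h = 1 and k = cos 52.1° / cos φ.
k = cos 52.1° / cos 16.9° = 0.6143/0.9568 = 0.6420.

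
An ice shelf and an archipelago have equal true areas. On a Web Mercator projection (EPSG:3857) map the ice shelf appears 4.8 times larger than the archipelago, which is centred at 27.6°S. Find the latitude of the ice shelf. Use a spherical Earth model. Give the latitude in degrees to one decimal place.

For equal true areas on Mercator, apparent areas scale as sec²φ, so the ratio is cos²φ₂ / cos²φ₁.
cos²φ₂ / cos²φ₁ = 4.8  ⇒  cos φ₁ = cos 27.6° / √4.8 = 0.8862/2.191 = 0.4045.
φ₁ = arccos(0.4045) ≈ 66.1°.

66.1°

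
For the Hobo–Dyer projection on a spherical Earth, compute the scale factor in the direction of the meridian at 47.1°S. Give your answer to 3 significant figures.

0.858

Hobo–Dyer is a cylindrical equal-area projection with standard parallels at ±37.5°. For cylindrical equal-area with standard parallel φ₀, h = cos φ / cos φ₀ and k = cos φ₀ / cos φ, so h·k = 1.
h = cos 47.1° / cos 37.5° = 0.6807/0.7934 = 0.8580.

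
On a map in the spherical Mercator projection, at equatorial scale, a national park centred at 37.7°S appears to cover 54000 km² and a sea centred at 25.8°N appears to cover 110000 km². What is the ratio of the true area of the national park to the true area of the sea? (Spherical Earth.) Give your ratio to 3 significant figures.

On Mercator the areal scale is sec²φ, so true area = apparent × cos²φ.
True area of national park: 54000 × cos²(37.7°) = 54000 × 0.6260 = 33810 km².
True area of sea: 110000 × cos²(25.8°) = 110000 × 0.8106 = 89160 km².
Ratio = 33810 / 89160 ≈ 0.379.

0.379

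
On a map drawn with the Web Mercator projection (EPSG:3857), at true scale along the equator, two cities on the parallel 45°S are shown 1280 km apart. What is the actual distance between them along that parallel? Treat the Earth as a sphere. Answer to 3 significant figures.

For Mercator, h = k = sec φ (a conformal cylindrical projection has a single point scale, 1/cos φ).
Along the parallel at 45°, map distances are exaggerated by k = sec 45° = 1.414.
True distance = 1280 / 1.414 = 1280 × cos 45° ≈ 905 km.

905 km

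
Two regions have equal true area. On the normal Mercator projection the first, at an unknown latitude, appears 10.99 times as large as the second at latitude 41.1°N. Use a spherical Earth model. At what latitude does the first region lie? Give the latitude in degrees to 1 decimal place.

On Mercator, (apparent₁)/(apparent₂) = sec²φ₁ / sec²φ₂ when true areas are equal.
cos²φ₂ / cos²φ₁ = 10.99  ⇒  cos φ₁ = cos 41.1° / √10.99 = 0.7536/3.315 = 0.2273.
φ₁ = arccos(0.2273) ≈ 76.9°.

76.9°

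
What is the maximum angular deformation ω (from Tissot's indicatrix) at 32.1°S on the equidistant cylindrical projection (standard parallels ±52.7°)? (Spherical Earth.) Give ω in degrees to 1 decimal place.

19.1°

In the equirectangular projection with standard parallel φ₀ = 52.7° (x = Rλ cos φ₀, y = Rφ), meridians are true-scale (h = 1) and the parallel scale is k = cos φ₀ / cos φ.
At 32.1°: h = 1.000, k = 0.7153; principal scales a = 1.000, b = 0.7153.
sin(ω/2) = (a − b)/(a + b) = 0.2847/1.715 = 0.1659, so ω = 2 arcsin(0.1659) ≈ 19.1°.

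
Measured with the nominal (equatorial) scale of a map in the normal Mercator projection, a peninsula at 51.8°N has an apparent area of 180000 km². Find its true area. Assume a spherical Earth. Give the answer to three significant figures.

The Mercator projection is conformal; its linear scale factor is the same in every direction and equals sec φ = 1/cos φ.
Areal scale = k² = sec²φ = 1/cos²(51.8°) = 1/0.6184² = 2.615.
True area = apparent / (areal scale) = 180000 / 2.615 ≈ 68800 km².

68800 km²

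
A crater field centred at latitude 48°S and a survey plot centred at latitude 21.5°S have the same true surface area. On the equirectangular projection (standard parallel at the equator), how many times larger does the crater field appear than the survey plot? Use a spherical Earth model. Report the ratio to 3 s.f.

For the equirectangular projection with φ₀ = 0 (plate carrée), h = 1 along meridians and k = sec φ along parallels.
Areal scale at 48°: h·k = 1.000 × 1.494 = 1.494.
Areal scale at 21.5°: h·k = 1.000 × 1.075 = 1.075.
Ratio = 1.494/1.075 ≈ 1.39.

1.39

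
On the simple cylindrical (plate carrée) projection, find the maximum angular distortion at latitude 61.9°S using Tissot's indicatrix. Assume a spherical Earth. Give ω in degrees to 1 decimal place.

Plate carrée maps x = Rλ, y = Rφ. The meridian scale is h = 1 and the parallel scale is k = 1/cos φ = sec φ.
At 61.9°: h = 1.000, k = 2.123; principal scales a = 2.123, b = 1.000.
sin(ω/2) = (a − b)/(a + b) = 1.123/3.123 = 0.3596, so ω = 2 arcsin(0.3596) ≈ 42.2°.

42.2°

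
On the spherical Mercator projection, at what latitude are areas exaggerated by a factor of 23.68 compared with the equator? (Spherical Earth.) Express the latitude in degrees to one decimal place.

Mercator areal scale is sec²φ.
sec²φ = 23.68  ⇒  cos²φ = 0.04223  ⇒  cos φ = 0.2055.
φ = arccos(0.2055) ≈ 78.1°.

78.1°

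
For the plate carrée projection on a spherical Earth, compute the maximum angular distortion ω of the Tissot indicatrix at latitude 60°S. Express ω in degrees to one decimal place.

In the plate carrée (x = Rλ, y = Rφ), meridians are true-scale (h = 1) and parallels are stretched by k = sec φ.
At 60°: h = 1.000, k = 2.000; principal scales a = 2.000, b = 1.000.
sin(ω/2) = (a − b)/(a + b) = 1.0000/3.000 = 0.3333, so ω = 2 arcsin(0.3333) ≈ 38.9°.

38.9°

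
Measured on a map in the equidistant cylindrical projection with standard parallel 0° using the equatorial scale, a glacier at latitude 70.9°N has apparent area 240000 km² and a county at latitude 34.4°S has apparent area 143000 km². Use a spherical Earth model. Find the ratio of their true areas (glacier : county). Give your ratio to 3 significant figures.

0.666

On the plate carrée, areal scale = h·k = 1 × sec φ, so true area = apparent × cos φ.
True area of glacier: 240000 × cos(70.9°) = 240000 × 0.3272 = 78530 km².
True area of county: 143000 × cos(34.4°) = 143000 × 0.8251 = 118000 km².
Ratio = 78530 / 118000 ≈ 0.666.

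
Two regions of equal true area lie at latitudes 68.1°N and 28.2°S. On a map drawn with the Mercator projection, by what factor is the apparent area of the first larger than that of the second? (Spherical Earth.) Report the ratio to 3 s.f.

On Mercator, area is exaggerated by sec²φ = 1/cos²φ.
At 68.1°: sec²(68.1°) = 1/0.3730² = 7.188.
At 28.2°: sec²(28.2°) = 1/0.8813² = 1.288.
Ratio = 7.188/1.288 = cos²(28.2°)/cos²(68.1°) ≈ 5.58.

5.58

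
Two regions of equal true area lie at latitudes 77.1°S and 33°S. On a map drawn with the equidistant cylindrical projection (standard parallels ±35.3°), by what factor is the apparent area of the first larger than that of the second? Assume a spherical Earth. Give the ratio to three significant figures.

3.76

With standard parallel φ₀ = 35.3°, the equirectangular projection gives x = Rλ cos φ₀, y = Rφ, so h = 1 and k = cos 35.3° / cos φ.
Areal scale at 77.1°: h·k = 1.000 × 3.656 = 3.656.
Areal scale at 33°: h·k = 1.000 × 0.9731 = 0.9731.
Ratio = 3.656/0.9731 ≈ 3.76.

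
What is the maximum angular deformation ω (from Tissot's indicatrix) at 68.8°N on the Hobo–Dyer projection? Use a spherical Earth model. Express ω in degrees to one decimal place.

82.0°

Hobo–Dyer is a cylindrical equal-area projection with standard parallels at ±37.5°. Cylindrical equal-area (φ₀ = 37.5°): h = cos φ / cos 37.5° along meridians, k = cos 37.5° / cos φ along parallels; h·k = 1.
At 68.8°: h = 0.4558, k = 2.194; principal scales a = 2.194, b = 0.4558.
sin(ω/2) = (a − b)/(a + b) = 1.738/2.650 = 0.6559, so ω = 2 arcsin(0.6559) ≈ 82.0°.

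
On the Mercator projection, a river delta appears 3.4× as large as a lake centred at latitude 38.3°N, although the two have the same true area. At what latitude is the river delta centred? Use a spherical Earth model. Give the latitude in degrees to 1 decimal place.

64.8°

On Mercator, (apparent₁)/(apparent₂) = sec²φ₁ / sec²φ₂ when true areas are equal.
cos²φ₂ / cos²φ₁ = 3.4  ⇒  cos φ₁ = cos 38.3° / √3.4 = 0.7848/1.844 = 0.4256.
φ₁ = arccos(0.4256) ≈ 64.8°.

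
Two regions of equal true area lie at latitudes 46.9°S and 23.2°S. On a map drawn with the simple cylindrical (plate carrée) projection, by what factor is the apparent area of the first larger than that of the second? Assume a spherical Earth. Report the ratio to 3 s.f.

In the plate carrée (x = Rλ, y = Rφ), meridians are true-scale (h = 1) and parallels are stretched by k = sec φ.
Areal scale at 46.9°: h·k = 1.000 × 1.464 = 1.464.
Areal scale at 23.2°: h·k = 1.000 × 1.088 = 1.088.
Ratio = 1.464/1.088 ≈ 1.35.

1.35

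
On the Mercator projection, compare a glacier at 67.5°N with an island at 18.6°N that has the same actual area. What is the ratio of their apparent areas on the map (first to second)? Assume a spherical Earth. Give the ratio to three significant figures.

Mercator is conformal with k = sec φ, so areal scale = k² = sec²φ.
At 67.5°: sec²(67.5°) = 1/0.3827² = 6.828.
At 18.6°: sec²(18.6°) = 1/0.9478² = 1.113.
Ratio = 6.828/1.113 = cos²(18.6°)/cos²(67.5°) ≈ 6.13.

6.13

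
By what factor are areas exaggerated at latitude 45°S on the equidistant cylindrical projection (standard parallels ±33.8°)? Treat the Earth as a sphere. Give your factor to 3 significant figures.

1.18

The equidistant cylindrical projection with φ₀ = 33.8° has h = 1 (meridians true) and k = cos φ₀ / cos φ along parallels.
Areal scale = h·k = 1 × cos φ₀ / cos φ; at 45°, h = 1.000, k = 1.175, so h·k = 1.175.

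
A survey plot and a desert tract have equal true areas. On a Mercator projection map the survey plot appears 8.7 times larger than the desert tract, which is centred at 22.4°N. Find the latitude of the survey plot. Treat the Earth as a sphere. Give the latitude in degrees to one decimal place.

On Mercator, (apparent₁)/(apparent₂) = sec²φ₁ / sec²φ₂ when true areas are equal.
cos²φ₂ / cos²φ₁ = 8.7  ⇒  cos φ₁ = cos 22.4° / √8.7 = 0.9245/2.950 = 0.3135.
φ₁ = arccos(0.3135) ≈ 71.7°.

71.7°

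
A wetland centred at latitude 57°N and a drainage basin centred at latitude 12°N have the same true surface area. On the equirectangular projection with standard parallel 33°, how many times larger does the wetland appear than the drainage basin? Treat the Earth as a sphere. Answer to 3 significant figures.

The equidistant cylindrical projection with φ₀ = 33° has h = 1 (meridians true) and k = cos φ₀ / cos φ along parallels.
Areal scale at 57°: h·k = 1.000 × 1.540 = 1.540.
Areal scale at 12°: h·k = 1.000 × 0.8574 = 0.8574.
Ratio = 1.540/0.8574 ≈ 1.80.

1.80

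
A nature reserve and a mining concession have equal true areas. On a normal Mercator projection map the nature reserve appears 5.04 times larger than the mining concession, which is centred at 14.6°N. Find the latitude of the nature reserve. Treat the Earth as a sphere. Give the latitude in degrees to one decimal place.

64.5°

Mercator areal scale is sec²φ, so apparent-area ratio = sec²φ₁ / sec²φ₂ = cos²φ₂ / cos²φ₁.
cos²φ₂ / cos²φ₁ = 5.04  ⇒  cos φ₁ = cos 14.6° / √5.04 = 0.9677/2.245 = 0.4311.
φ₁ = arccos(0.4311) ≈ 64.5°.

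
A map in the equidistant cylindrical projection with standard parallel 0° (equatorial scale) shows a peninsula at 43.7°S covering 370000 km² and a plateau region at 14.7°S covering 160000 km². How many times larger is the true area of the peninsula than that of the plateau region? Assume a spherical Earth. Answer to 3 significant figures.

On the plate carrée, areal scale = h·k = 1 × sec φ, so true area = apparent × cos φ.
True area of peninsula: 370000 × cos(43.7°) = 370000 × 0.7230 = 267500 km².
True area of plateau region: 160000 × cos(14.7°) = 160000 × 0.9673 = 154800 km².
Ratio = 267500 / 154800 ≈ 1.73.

1.73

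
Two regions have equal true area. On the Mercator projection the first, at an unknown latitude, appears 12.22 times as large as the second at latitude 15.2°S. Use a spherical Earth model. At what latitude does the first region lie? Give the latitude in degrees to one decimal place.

For equal true areas on Mercator, apparent areas scale as sec²φ, so the ratio is cos²φ₂ / cos²φ₁.
cos²φ₂ / cos²φ₁ = 12.22  ⇒  cos φ₁ = cos 15.2° / √12.22 = 0.9650/3.496 = 0.2761.
φ₁ = arccos(0.2761) ≈ 74.0°.

74.0°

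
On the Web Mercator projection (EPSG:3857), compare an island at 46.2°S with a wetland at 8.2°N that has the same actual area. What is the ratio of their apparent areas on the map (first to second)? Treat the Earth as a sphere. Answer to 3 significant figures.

Mercator is conformal with k = sec φ, so areal scale = k² = sec²φ.
At 46.2°: sec²(46.2°) = 1/0.6921² = 2.087.
At 8.2°: sec²(8.2°) = 1/0.9898² = 1.021.
Ratio = 2.087/1.021 = cos²(8.2°)/cos²(46.2°) ≈ 2.04.

2.04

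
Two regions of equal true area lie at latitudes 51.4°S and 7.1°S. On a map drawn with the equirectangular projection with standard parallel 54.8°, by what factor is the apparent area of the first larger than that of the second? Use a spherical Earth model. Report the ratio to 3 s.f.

With standard parallel φ₀ = 54.8°, the equirectangular projection gives x = Rλ cos φ₀, y = Rφ, so h = 1 and k = cos 54.8° / cos φ.
Areal scale at 51.4°: h·k = 1.000 × 0.9239 = 0.9239.
Areal scale at 7.1°: h·k = 1.000 × 0.5809 = 0.5809.
Ratio = 0.9239/0.5809 ≈ 1.59.

1.59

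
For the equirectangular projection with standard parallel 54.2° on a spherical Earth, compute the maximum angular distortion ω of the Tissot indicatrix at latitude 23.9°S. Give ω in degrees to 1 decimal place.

The equidistant cylindrical projection with φ₀ = 54.2° has h = 1 (meridians true) and k = cos φ₀ / cos φ along parallels.
At 23.9°: h = 1.000, k = 0.6398; principal scales a = 1.000, b = 0.6398.
sin(ω/2) = (a − b)/(a + b) = 0.3602/1.640 = 0.2196, so ω = 2 arcsin(0.2196) ≈ 25.4°.

25.4°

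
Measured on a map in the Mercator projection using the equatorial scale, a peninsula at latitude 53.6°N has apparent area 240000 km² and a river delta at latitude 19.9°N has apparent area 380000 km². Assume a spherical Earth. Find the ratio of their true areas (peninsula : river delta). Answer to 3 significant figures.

Since Mercator area scale is 1/cos²φ, the true area equals the apparent area multiplied by cos²φ.
True area of peninsula: 240000 × cos²(53.6°) = 240000 × 0.3521 = 84520 km².
True area of river delta: 380000 × cos²(19.9°) = 380000 × 0.8841 = 336000 km².
Ratio = 84520 / 336000 ≈ 0.252.

0.252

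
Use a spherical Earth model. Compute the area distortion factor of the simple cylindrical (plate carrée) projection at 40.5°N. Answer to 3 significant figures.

1.32

Plate carrée maps x = Rλ, y = Rφ. The meridian scale is h = 1 and the parallel scale is k = 1/cos φ = sec φ.
Areal scale = h·k = 1 × sec φ; at 40.5°, h = 1.000, k = 1.315, so h·k = 1.315.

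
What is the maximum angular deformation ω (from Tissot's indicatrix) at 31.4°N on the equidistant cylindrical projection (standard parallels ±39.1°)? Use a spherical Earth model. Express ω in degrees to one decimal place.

5.5°

The equidistant cylindrical projection with φ₀ = 39.1° has h = 1 (meridians true) and k = cos φ₀ / cos φ along parallels.
At 31.4°: h = 1.000, k = 0.9092; principal scales a = 1.000, b = 0.9092.
sin(ω/2) = (a − b)/(a + b) = 0.09080/1.909 = 0.04756, so ω = 2 arcsin(0.04756) ≈ 5.5°.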